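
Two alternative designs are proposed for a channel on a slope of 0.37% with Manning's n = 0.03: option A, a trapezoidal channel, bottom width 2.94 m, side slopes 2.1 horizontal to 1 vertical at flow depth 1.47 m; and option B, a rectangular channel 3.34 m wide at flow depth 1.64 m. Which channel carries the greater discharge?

channel A

Channel A: With bottom width b = 2.94 m and side slope z = 2.1: A = (b + zy)y = (2.94 + 2.1×1.47)×1.47 = 8.86 m²; P = b + 2y√(1+z²) = 2.94 + 2×1.47×2.326 = 9.778 m. Hydraulic radius R = A/P = 8.86/9.778 = 0.9061 m. Q_A = (1/0.03)·8.86·0.9061^(2/3)·√0.0037 = 16.82 m³/s.
Channel B: Flow area A = b·y = 3.34 × 1.64 = 5.478 m². Wetted perimeter P = b + 2y = 3.34 + 2×1.64 = 6.62 m. Hydraulic radius R = A/P = 5.478/6.62 = 0.8274 m. Q_B = (1/0.03)·5.478·0.8274^(2/3)·√0.0037 = 9.789 m³/s.
Q_A = 16.82 m³/s vs Q_B = 9.789 m³/s, so channel A carries more.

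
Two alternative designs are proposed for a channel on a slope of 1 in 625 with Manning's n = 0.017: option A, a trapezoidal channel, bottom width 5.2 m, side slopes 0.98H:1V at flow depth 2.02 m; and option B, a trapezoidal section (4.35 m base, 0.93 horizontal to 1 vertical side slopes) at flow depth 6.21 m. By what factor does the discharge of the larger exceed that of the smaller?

Channel A: With bottom width b = 5.2 m and side slope z = 0.98: A = (b + zy)y = (5.2 + 0.98×2.02)×2.02 = 14.5 m²; P = b + 2y√(1+z²) = 5.2 + 2×2.02×1.4 = 10.86 m. Hydraulic radius R = A/P = 14.5/10.86 = 1.336 m. Q_A = (1/0.017)·14.5·1.336^(2/3)·√0.0016 = 41.39 m³/s.
Channel B: With bottom width b = 4.35 m and side slope z = 0.93: A = (b + zy)y = (4.35 + 0.93×6.21)×6.21 = 62.88 m²; P = b + 2y√(1+z²) = 4.35 + 2×6.21×1.366 = 21.31 m. Hydraulic radius R = A/P = 62.88/21.31 = 2.951 m. Q_B = (1/0.017)·62.88·2.951^(2/3)·√0.0016 = 304.4 m³/s.
The larger discharge is 304.4 m³/s and the smaller is 41.39 m³/s; the ratio is 7.35.

7.35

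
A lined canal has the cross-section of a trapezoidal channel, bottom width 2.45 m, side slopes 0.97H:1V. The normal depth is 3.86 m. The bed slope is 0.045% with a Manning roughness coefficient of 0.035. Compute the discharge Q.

With bottom width b = 2.45 m and side slope z = 0.97: A = (b + zy)y = (2.45 + 0.97×3.86)×3.86 = 23.91 m²; P = b + 2y√(1+z²) = 2.45 + 2×3.86×1.393 = 13.21 m.
Hydraulic radius R = A/P = 23.91/13.21 = 1.811 m.
Manning's equation: Q = (1/n) A R^(2/3) S^(1/2) = (1/0.035) × 23.91 × 1.811^(2/3) × 0.00045^(1/2) = 21.5 m³/s.

Q = 21.5 m³/s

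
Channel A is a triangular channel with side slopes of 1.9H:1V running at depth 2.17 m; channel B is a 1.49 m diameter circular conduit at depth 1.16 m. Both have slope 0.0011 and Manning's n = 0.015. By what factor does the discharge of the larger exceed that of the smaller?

Channel A: For a triangular section with side slope z = 1.9: A = zy² = 1.9×2.17² = 8.947 m²; P = 2y√(1+z²) = 2×2.17×2.147 = 9.318 m. Hydraulic radius R = A/P = 8.947/9.318 = 0.9601 m. Q_A = (1/0.015)·8.947·0.9601^(2/3)·√0.0011 = 19.25 m³/s.
Channel B: For a circular section of diameter D = 1.49 m at depth y = 1.16 m, the central angle is θ = 2 arccos(1 − 2y/D) = 4.323 rad. Then A = (D²/8)(θ − sin θ) = 1.457 m² and P = Dθ/2 = 3.221 m. Hydraulic radius R = A/P = 1.457/3.221 = 0.4522 m. Q_B = (1/0.015)·1.457·0.4522^(2/3)·√0.0011 = 1.897 m³/s.
The larger discharge is 19.25 m³/s and the smaller is 1.897 m³/s; the ratio is 10.1.

10.1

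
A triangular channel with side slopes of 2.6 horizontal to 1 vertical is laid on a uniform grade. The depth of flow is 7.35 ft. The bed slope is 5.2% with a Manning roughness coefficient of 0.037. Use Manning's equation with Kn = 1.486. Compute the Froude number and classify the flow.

For a triangular section with side slope z = 2.6: A = zy² = 2.6×7.35² = 140.5 ft²; P = 2y√(1+z²) = 2×7.35×2.786 = 40.95 ft.
Hydraulic radius R = A/P = 140.5/40.95 = 3.43 ft.
V = (1.486/n) R^(2/3) √S = (1.486/0.037) × 3.43^(2/3) × √0.052 = 20.83 ft/s. Hydraulic depth D_h = A/T = 140.5/38.22 = 3.675 ft.
Froude number Fr = V/√(g·D_h) = 20.83/√(32.2×3.675) = 1.91, which is greater than 1, so the flow is supercritical.

supercritical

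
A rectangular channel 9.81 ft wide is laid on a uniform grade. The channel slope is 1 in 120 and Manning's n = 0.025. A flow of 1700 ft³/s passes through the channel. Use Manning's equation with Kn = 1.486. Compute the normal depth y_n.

Manning's equation rearranged: A R^(2/3) = nQ / (1.486·√S) = 0.025 × 1700 / (1.486 × √0.008333) = 313.3.
Try y = 16.2 ft: A R^(2/3) = 384.6 — too large.
Try y = 12.1 ft: A R^(2/3) = 273.1 — too small.
Try y = 13.6 ft: A R^(2/3) = 313.7 — close enough.

y_n = 13.6 ft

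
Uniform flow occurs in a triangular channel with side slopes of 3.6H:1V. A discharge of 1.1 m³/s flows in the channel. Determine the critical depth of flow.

At critical depth, Q² T / (g A³) = 1, i.e. A³/T = Q²/g = 1.1²/9.81 = 0.1233.
Trying y = 0.508 m: A³/T = 0.2192 — over.
Trying y = 0.343 m: A³/T = 0.03076 — short.
Trying y = 0.453 m: A³/T = 0.1236 — close enough.

y_c = 0.453 m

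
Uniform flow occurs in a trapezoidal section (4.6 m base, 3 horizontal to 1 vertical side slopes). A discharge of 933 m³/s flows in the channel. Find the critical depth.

y_c = 6.51 m

At critical depth, Q² T / (g A³) = 1, i.e. A³/T = Q²/g = 933²/9.81 = 88730.
Try y = 7.12 m: A³/T = 133400 — over.
Try y = 4.79 m: A³/T = 22500 — short.
Try y = 6.51 m: A³/T = 88780 — matches.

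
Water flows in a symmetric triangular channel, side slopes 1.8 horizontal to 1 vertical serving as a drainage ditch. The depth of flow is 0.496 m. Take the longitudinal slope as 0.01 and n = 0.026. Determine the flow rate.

Q = 0.615 m³/s

For a triangular section with side slope z = 1.8: A = zy² = 1.8×0.496² = 0.4428 m²; P = 2y√(1+z²) = 2×0.496×2.059 = 2.043 m.
Hydraulic radius R = A/P = 0.4428/2.043 = 0.2168 m.
Manning's equation: Q = (1/n) A R^(2/3) S^(1/2) = (1/0.026) × 0.4428 × 0.2168^(2/3) × 0.01^(1/2) = 0.615 m³/s.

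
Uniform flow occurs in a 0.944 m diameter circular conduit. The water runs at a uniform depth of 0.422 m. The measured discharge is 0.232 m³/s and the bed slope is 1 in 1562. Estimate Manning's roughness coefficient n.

n = 0.012

For a circular section of diameter D = 0.944 m at depth y = 0.422 m, the central angle is θ = 2 arccos(1 − 2y/D) = 2.929 rad. Then A = (D²/8)(θ − sin θ) = 0.3028 m² and P = Dθ/2 = 1.383 m.
Hydraulic radius R = A/P = 0.3028/1.383 = 0.219 m.
Rearranging Manning's equation: n = (1/Q) A R^(2/3) S^(1/2) = (1/0.232) × 0.3028 × 0.219^(2/3) × √0.0006402 = 0.012.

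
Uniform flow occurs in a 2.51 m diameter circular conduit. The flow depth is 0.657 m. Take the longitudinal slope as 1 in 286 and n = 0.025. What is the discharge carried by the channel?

Q = 1.29 m³/s

For a circular section of diameter D = 2.51 m at depth y = 0.657 m, the central angle is θ = 2 arccos(1 − 2y/D) = 2.148 rad. Then A = (D²/8)(θ − sin θ) = 1.032 m² and P = Dθ/2 = 2.696 m.
Hydraulic radius R = A/P = 1.032/2.696 = 0.3828 m.
Manning's equation: Q = (1/n) A R^(2/3) S^(1/2) = (1/0.025) × 1.032 × 0.3828^(2/3) × 0.003497^(1/2) = 1.29 m³/s.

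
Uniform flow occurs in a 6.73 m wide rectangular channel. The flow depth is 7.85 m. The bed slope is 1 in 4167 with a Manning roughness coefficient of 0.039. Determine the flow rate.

Q = 37.1 m³/s

Flow area A = b·y = 6.73 × 7.85 = 52.83 m². Wetted perimeter P = b + 2y = 6.73 + 2×7.85 = 22.43 m.
Hydraulic radius R = A/P = 52.83/22.43 = 2.355 m.
Manning's equation: Q = (1/n) A R^(2/3) S^(1/2) = (1/0.039) × 52.83 × 2.355^(2/3) × 0.00024^(1/2) = 37.1 m³/s.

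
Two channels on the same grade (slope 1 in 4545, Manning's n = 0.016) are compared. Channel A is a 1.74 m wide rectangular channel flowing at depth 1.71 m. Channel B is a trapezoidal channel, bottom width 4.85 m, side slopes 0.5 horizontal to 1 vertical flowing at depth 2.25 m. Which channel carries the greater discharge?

channel B

Channel A: Flow area A = b·y = 1.74 × 1.71 = 2.975 m². Wetted perimeter P = b + 2y = 1.74 + 2×1.71 = 5.16 m. Hydraulic radius R = A/P = 2.975/5.16 = 0.5766 m. Q_A = (1/0.016)·2.975·0.5766^(2/3)·√0.00022 = 1.911 m³/s.
Channel B: With bottom width b = 4.85 m and side slope z = 0.5: A = (b + zy)y = (4.85 + 0.5×2.25)×2.25 = 13.44 m²; P = b + 2y√(1+z²) = 4.85 + 2×2.25×1.118 = 9.881 m. Hydraulic radius R = A/P = 13.44/9.881 = 1.361 m. Q_B = (1/0.016)·13.44·1.361^(2/3)·√0.00022 = 15.3 m³/s.
Q_A = 1.911 m³/s vs Q_B = 15.3 m³/s, so channel B carries more.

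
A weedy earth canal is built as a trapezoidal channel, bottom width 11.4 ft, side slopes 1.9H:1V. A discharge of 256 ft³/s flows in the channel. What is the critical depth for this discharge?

y_c = 2.2 ft

At critical depth, Q² T / (g A³) = 1, i.e. A³/T = Q²/g = 256²/32.2 = 2035.
At y = 1.58 ft: A³/T = 677 — short.
At y = 2.2 ft: A³/T = 2038 — ≈ 2035.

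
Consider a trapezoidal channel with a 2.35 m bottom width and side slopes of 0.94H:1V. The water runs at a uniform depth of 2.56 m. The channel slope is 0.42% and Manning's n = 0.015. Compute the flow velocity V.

With bottom width b = 2.35 m and side slope z = 0.94: A = (b + zy)y = (2.35 + 0.94×2.56)×2.56 = 12.18 m²; P = b + 2y√(1+z²) = 2.35 + 2×2.56×1.372 = 9.377 m.
Hydraulic radius R = A/P = 12.18/9.377 = 1.299 m.
From Manning's equation, V = (1/n) R^(2/3) S^(1/2) = (1/0.015) × 1.299^(2/3) × 0.0042^(1/2) = 5.14 m/s.

V = 5.14 m/s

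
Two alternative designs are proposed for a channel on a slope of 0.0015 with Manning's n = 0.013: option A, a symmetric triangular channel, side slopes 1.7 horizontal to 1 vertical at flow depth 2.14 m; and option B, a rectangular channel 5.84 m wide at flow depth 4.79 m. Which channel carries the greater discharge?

channel B

Channel A: For a triangular section with side slope z = 1.7: A = zy² = 1.7×2.14² = 7.785 m²; P = 2y√(1+z²) = 2×2.14×1.972 = 8.441 m. Hydraulic radius R = A/P = 7.785/8.441 = 0.9223 m. Q_A = (1/0.013)·7.785·0.9223^(2/3)·√0.0015 = 21.98 m³/s.
Channel B: Flow area A = b·y = 5.84 × 4.79 = 27.97 m². Wetted perimeter P = b + 2y = 5.84 + 2×4.79 = 15.42 m. Hydraulic radius R = A/P = 27.97/15.42 = 1.814 m. Q_B = (1/0.013)·27.97·1.814^(2/3)·√0.0015 = 124 m³/s.
Q_A = 21.98 m³/s vs Q_B = 124 m³/s, so channel B carries more.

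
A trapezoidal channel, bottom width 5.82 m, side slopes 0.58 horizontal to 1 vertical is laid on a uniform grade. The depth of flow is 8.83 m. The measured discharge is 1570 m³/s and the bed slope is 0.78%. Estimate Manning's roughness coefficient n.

n = 0.013

With bottom width b = 5.82 m and side slope z = 0.58: A = (b + zy)y = (5.82 + 0.58×8.83)×8.83 = 96.61 m²; P = b + 2y√(1+z²) = 5.82 + 2×8.83×1.156 = 26.24 m.
Hydraulic radius R = A/P = 96.61/26.24 = 3.683 m.
Rearranging Manning's equation: n = (1/Q) A R^(2/3) S^(1/2) = (1/1570) × 96.61 × 3.683^(2/3) × √0.0078 = 0.013.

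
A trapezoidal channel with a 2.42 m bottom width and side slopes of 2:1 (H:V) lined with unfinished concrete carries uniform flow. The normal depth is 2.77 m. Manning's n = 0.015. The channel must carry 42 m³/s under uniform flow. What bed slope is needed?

With bottom width b = 2.42 m and side slope z = 2: A = (b + zy)y = (2.42 + 2×2.77)×2.77 = 22.05 m²; P = b + 2y√(1+z²) = 2.42 + 2×2.77×2.236 = 14.81 m.
Hydraulic radius R = A/P = 22.05/14.81 = 1.489 m.
From Manning's equation, S = [nQ / (1 A R^(2/3))]² = [0.015 × 42 / (1 × 22.05 × 1.489^(2/3))]² = 0.00048.

S = 0.00048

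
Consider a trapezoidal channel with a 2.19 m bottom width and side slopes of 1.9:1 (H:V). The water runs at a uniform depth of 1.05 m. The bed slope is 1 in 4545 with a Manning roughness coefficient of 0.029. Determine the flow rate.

With bottom width b = 2.19 m and side slope z = 1.9: A = (b + zy)y = (2.19 + 1.9×1.05)×1.05 = 4.394 m²; P = b + 2y√(1+z²) = 2.19 + 2×1.05×2.147 = 6.699 m.
Hydraulic radius R = A/P = 4.394/6.699 = 0.656 m.
Manning's equation: Q = (1/n) A R^(2/3) S^(1/2) = (1/0.029) × 4.394 × 0.656^(2/3) × 0.00022^(1/2) = 1.7 m³/s.

Q = 1.7 m³/s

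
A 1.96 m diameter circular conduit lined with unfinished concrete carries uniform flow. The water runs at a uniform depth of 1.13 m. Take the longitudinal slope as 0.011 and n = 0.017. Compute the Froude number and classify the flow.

For a circular section of diameter D = 1.96 m at depth y = 1.13 m, the central angle is θ = 2 arccos(1 − 2y/D) = 3.449 rad. Then A = (D²/8)(θ − sin θ) = 1.801 m² and P = Dθ/2 = 3.38 m.
Hydraulic radius R = A/P = 1.801/3.38 = 0.533 m.
V = (1/n) R^(2/3) √S = (1/0.017) × 0.533^(2/3) × √0.011 = 4.056 m/s. Hydraulic depth D_h = A/T = 1.801/1.937 = 0.9301 m.
Froude number Fr = V/√(g·D_h) = 4.056/√(9.81×0.9301) = 1.34, which is greater than 1, so the flow is supercritical.

supercritical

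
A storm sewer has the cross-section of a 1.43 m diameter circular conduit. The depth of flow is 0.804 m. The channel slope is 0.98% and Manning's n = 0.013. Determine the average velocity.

For a circular section of diameter D = 1.43 m at depth y = 0.804 m, the central angle is θ = 2 arccos(1 − 2y/D) = 3.391 rad. Then A = (D²/8)(θ − sin θ) = 0.93 m² and P = Dθ/2 = 2.425 m.
Hydraulic radius R = A/P = 0.93/2.425 = 0.3835 m.
From Manning's equation, V = (1/n) R^(2/3) S^(1/2) = (1/0.013) × 0.3835^(2/3) × 0.0098^(1/2) = 4.02 m/s.

V = 4.02 m/s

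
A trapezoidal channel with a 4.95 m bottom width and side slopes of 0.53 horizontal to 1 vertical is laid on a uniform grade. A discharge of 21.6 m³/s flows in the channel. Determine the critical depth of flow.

y_c = 1.19 m

At critical depth, Q² T / (g A³) = 1, i.e. A³/T = Q²/g = 21.6²/9.81 = 47.56.
Try y = 1.07 m: A³/T = 33.81 — too small.
Try y = 1.31 m: A³/T = 63.78 — too large.
Try y = 1.19 m: A³/T = 47.15 — close enough.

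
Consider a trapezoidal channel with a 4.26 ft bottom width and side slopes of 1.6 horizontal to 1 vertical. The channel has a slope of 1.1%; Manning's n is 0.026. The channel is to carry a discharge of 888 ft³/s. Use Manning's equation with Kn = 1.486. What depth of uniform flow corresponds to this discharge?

Manning's equation rearranged: A R^(2/3) = nQ / (1.486·√S) = 0.026 × 888 / (1.486 × √0.011) = 148.1.
At y = 4.05 ft: A R^(2/3) = 74.15 — short.
At y = 6.67 ft: A R^(2/3) = 224.5 — over.
At y = 5.55 ft: A R^(2/3) = 148.1 — matches.

y_n = 5.55 ft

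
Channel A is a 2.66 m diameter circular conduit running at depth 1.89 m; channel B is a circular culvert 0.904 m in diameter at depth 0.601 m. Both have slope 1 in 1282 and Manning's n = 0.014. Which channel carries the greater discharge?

channel A

Channel A: For a circular section of diameter D = 2.66 m at depth y = 1.89 m, the central angle is θ = 2 arccos(1 − 2y/D) = 4.011 rad. Then A = (D²/8)(θ − sin θ) = 4.223 m² and P = Dθ/2 = 5.334 m. Hydraulic radius R = A/P = 4.223/5.334 = 0.7916 m. Q_A = (1/0.014)·4.223·0.7916^(2/3)·√0.00078 = 7.209 m³/s.
Channel B: For a circular section of diameter D = 0.904 m at depth y = 0.601 m, the central angle is θ = 2 arccos(1 − 2y/D) = 3.813 rad. Then A = (D²/8)(θ − sin θ) = 0.4531 m² and P = Dθ/2 = 1.724 m. Hydraulic radius R = A/P = 0.4531/1.724 = 0.2629 m. Q_B = (1/0.014)·0.4531·0.2629^(2/3)·√0.00078 = 0.371 m³/s.
Q_A = 7.209 m³/s vs Q_B = 0.371 m³/s, so channel A carries more.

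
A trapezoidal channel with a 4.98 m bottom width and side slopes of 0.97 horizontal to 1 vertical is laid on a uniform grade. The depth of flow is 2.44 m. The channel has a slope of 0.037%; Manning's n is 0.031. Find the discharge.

Q = 14.7 m³/s

With bottom width b = 4.98 m and side slope z = 0.97: A = (b + zy)y = (4.98 + 0.97×2.44)×2.44 = 17.93 m²; P = b + 2y√(1+z²) = 4.98 + 2×2.44×1.393 = 11.78 m.
Hydraulic radius R = A/P = 17.93/11.78 = 1.522 m.
Manning's equation: Q = (1/n) A R^(2/3) S^(1/2) = (1/0.031) × 17.93 × 1.522^(2/3) × 0.00037^(1/2) = 14.7 m³/s.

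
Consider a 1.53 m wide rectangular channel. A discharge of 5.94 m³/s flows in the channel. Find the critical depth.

For a rectangular channel, critical depth y_c = (q²/g)^(1/3) where q = Q/b = 5.94/1.53 = 3.882 m²/s.
So y_c = (3.882²/9.81)^(1/3) = 1.15 m.

y_c = 1.15 m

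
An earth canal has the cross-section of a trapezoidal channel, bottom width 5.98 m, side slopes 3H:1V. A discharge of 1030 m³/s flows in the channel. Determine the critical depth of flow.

At critical depth, Q² T / (g A³) = 1, i.e. A³/T = Q²/g = 1030²/9.81 = 108100.
At y = 8.06 m: A³/T = 264400 — high.
At y = 5.17 m: A³/T = 37070 — low.
At y = 6.6 m: A³/T = 108100 — matches.

y_c = 6.6 m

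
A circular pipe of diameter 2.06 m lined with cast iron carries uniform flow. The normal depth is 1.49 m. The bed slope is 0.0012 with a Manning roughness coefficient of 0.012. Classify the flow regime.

subcritical

For a circular section of diameter D = 2.06 m at depth y = 1.49 m, the central angle is θ = 2 arccos(1 − 2y/D) = 4.068 rad. Then A = (D²/8)(θ − sin θ) = 2.582 m² and P = Dθ/2 = 4.19 m.
Hydraulic radius R = A/P = 2.582/4.19 = 0.6162 m.
V = (1/n) R^(2/3) √S = (1/0.012) × 0.6162^(2/3) × √0.0012 = 2.09 m/s. Hydraulic depth D_h = A/T = 2.582/1.843 = 1.401 m.
Froude number Fr = V/√(g·D_h) = 2.09/√(9.81×1.401) = 0.564, which is less than 1, so the flow is subcritical.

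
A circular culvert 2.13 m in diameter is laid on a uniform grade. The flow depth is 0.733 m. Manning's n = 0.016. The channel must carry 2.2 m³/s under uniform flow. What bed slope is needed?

S = 0.00349

For a circular section of diameter D = 2.13 m at depth y = 0.733 m, the central angle is θ = 2 arccos(1 − 2y/D) = 2.508 rad. Then A = (D²/8)(θ − sin θ) = 1.086 m² and P = Dθ/2 = 2.671 m.
Hydraulic radius R = A/P = 1.086/2.671 = 0.4067 m.
From Manning's equation, S = [nQ / (1 A R^(2/3))]² = [0.016 × 2.2 / (1 × 1.086 × 0.4067^(2/3))]² = 0.00349.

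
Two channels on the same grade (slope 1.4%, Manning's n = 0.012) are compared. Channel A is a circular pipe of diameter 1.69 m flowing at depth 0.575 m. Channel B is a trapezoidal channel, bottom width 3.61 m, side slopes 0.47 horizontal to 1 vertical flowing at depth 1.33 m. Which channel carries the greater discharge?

channel B

Channel A: For a circular section of diameter D = 1.69 m at depth y = 0.575 m, the central angle is θ = 2 arccos(1 − 2y/D) = 2.491 rad. Then A = (D²/8)(θ − sin θ) = 0.6732 m² and P = Dθ/2 = 2.105 m. Hydraulic radius R = A/P = 0.6732/2.105 = 0.3198 m. Q_A = (1/0.012)·0.6732·0.3198^(2/3)·√0.014 = 3.104 m³/s.
Channel B: With bottom width b = 3.61 m and side slope z = 0.47: A = (b + zy)y = (3.61 + 0.47×1.33)×1.33 = 5.633 m²; P = b + 2y√(1+z²) = 3.61 + 2×1.33×1.105 = 6.549 m. Hydraulic radius R = A/P = 5.633/6.549 = 0.8601 m. Q_B = (1/0.012)·5.633·0.8601^(2/3)·√0.014 = 50.23 m³/s.
Q_A = 3.104 m³/s vs Q_B = 50.23 m³/s, so channel B carries more.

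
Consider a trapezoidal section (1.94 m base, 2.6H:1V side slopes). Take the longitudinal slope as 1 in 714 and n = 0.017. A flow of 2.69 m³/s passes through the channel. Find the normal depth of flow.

y_n = 0.623 m

Manning's equation rearranged: A R^(2/3) = nQ / (1·√S) = 0.017 × 2.69 / (√0.001401) = 1.222.
Trying y = 0.472 m: A R^(2/3) = 0.7097 — low.
Trying y = 0.676 m: A R^(2/3) = 1.442 — high.
Trying y = 0.623 m: A R^(2/3) = 1.224 — close enough.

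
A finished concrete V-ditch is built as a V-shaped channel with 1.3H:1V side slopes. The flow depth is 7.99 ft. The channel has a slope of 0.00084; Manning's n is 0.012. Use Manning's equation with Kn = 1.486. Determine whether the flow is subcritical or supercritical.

For a triangular section with side slope z = 1.3: A = zy² = 1.3×7.99² = 82.99 ft²; P = 2y√(1+z²) = 2×7.99×1.64 = 26.21 ft.
Hydraulic radius R = A/P = 82.99/26.21 = 3.167 ft.
V = (1.486/n) R^(2/3) √S = (1.486/0.012) × 3.167^(2/3) × √0.00084 = 7.739 ft/s. Hydraulic depth D_h = A/T = 82.99/20.77 = 3.995 ft.
Froude number Fr = V/√(g·D_h) = 7.739/√(32.2×3.995) = 0.682, which is less than 1, so the flow is subcritical.

subcritical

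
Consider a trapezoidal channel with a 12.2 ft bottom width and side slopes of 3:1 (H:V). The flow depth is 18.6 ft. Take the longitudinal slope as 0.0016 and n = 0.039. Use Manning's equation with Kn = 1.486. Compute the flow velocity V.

With bottom width b = 12.2 ft and side slope z = 3: A = (b + zy)y = (12.2 + 3×18.6)×18.6 = 1265 ft²; P = b + 2y√(1+z²) = 12.2 + 2×18.6×3.162 = 129.8 ft.
Hydraulic radius R = A/P = 1265/129.8 = 9.741 ft.
From Manning's equation, V = (1.486/n) R^(2/3) S^(1/2) = (1.486/0.039) × 9.741^(2/3) × 0.0016^(1/2) = 6.95 ft/s.

V = 6.95 ft/s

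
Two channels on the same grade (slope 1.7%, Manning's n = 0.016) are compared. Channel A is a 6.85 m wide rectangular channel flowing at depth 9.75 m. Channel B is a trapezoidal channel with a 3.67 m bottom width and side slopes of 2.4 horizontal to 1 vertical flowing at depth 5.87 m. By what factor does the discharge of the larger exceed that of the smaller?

Channel A: Flow area A = b·y = 6.85 × 9.75 = 66.79 m². Wetted perimeter P = b + 2y = 6.85 + 2×9.75 = 26.35 m. Hydraulic radius R = A/P = 66.79/26.35 = 2.535 m. Q_A = (1/0.016)·66.79·2.535^(2/3)·√0.017 = 1012 m³/s.
Channel B: With bottom width b = 3.67 m and side slope z = 2.4: A = (b + zy)y = (3.67 + 2.4×5.87)×5.87 = 104.2 m²; P = b + 2y√(1+z²) = 3.67 + 2×5.87×2.6 = 34.19 m. Hydraulic radius R = A/P = 104.2/34.19 = 3.048 m. Q_B = (1/0.016)·104.2·3.048^(2/3)·√0.017 = 1786 m³/s.
The larger discharge is 1786 m³/s and the smaller is 1012 m³/s; the ratio is 1.77.

1.77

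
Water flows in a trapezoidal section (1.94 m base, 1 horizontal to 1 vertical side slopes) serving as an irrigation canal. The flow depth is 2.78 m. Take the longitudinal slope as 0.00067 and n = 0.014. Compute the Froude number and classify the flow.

subcritical

With bottom width b = 1.94 m and side slope z = 1: A = (b + zy)y = (1.94 + 1×2.78)×2.78 = 13.12 m²; P = b + 2y√(1+z²) = 1.94 + 2×2.78×1.414 = 9.803 m.
Hydraulic radius R = A/P = 13.12/9.803 = 1.339 m.
V = (1/n) R^(2/3) √S = (1/0.014) × 1.339^(2/3) × √0.00067 = 2.246 m/s. Hydraulic depth D_h = A/T = 13.12/7.5 = 1.75 m.
Froude number Fr = V/√(g·D_h) = 2.246/√(9.81×1.75) = 0.542, which is less than 1, so the flow is subcritical.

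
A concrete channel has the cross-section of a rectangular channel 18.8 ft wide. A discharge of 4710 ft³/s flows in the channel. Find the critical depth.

y_c = 12.5 ft

For a rectangular channel, critical depth y_c = (q²/g)^(1/3) where q = Q/b = 4710/18.8 = 250.5 ft²/s.
So y_c = (250.5²/32.2)^(1/3) = 12.5 ft.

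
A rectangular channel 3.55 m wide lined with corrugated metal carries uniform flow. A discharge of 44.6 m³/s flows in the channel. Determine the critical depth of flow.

y_c = 2.52 m

For a rectangular channel, critical depth y_c = (q²/g)^(1/3) where q = Q/b = 44.6/3.55 = 12.56 m²/s.
So y_c = (12.56²/9.81)^(1/3) = 2.52 m.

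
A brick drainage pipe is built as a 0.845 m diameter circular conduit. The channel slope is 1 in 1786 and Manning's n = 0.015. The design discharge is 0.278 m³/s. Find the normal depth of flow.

y_n = 0.619 m

Manning's equation rearranged: A R^(2/3) = nQ / (1·√S) = 0.015 × 0.278 / (√0.0005599) = 0.1762.
Try y = 0.697 m: A R^(2/3) = 0.2 — high.
Try y = 0.498 m: A R^(2/3) = 0.13 — low.
Try y = 0.619 m: A R^(2/3) = 0.1764 — matches.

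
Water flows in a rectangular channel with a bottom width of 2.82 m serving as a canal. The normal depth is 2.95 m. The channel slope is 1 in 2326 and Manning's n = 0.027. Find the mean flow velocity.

Flow area A = b·y = 2.82 × 2.95 = 8.319 m². Wetted perimeter P = b + 2y = 2.82 + 2×2.95 = 8.72 m.
Hydraulic radius R = A/P = 8.319/8.72 = 0.954 m.
From Manning's equation, V = (1/n) R^(2/3) S^(1/2) = (1/0.027) × 0.954^(2/3) × 0.0004299^(1/2) = 0.744 m/s.

V = 0.744 m/s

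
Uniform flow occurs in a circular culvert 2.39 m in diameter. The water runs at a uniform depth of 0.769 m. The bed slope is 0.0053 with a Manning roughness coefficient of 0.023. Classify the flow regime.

subcritical

For a circular section of diameter D = 2.39 m at depth y = 0.769 m, the central angle is θ = 2 arccos(1 − 2y/D) = 2.413 rad. Then A = (D²/8)(θ − sin θ) = 1.247 m² and P = Dθ/2 = 2.883 m.
Hydraulic radius R = A/P = 1.247/2.883 = 0.4325 m.
V = (1/n) R^(2/3) √S = (1/0.023) × 0.4325^(2/3) × √0.0053 = 1.81 m/s. Hydraulic depth D_h = A/T = 1.247/2.233 = 0.5584 m.
Froude number Fr = V/√(g·D_h) = 1.81/√(9.81×0.5584) = 0.773, which is less than 1, so the flow is subcritical.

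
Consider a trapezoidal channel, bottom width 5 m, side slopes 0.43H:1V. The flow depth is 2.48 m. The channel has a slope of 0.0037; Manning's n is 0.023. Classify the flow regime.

subcritical

With bottom width b = 5 m and side slope z = 0.43: A = (b + zy)y = (5 + 0.43×2.48)×2.48 = 15.04 m²; P = b + 2y√(1+z²) = 5 + 2×2.48×1.089 = 10.4 m.
Hydraulic radius R = A/P = 15.04/10.4 = 1.447 m.
V = (1/n) R^(2/3) √S = (1/0.023) × 1.447^(2/3) × √0.0037 = 3.383 m/s. Hydraulic depth D_h = A/T = 15.04/7.133 = 2.109 m.
Froude number Fr = V/√(g·D_h) = 3.383/√(9.81×2.109) = 0.744, which is less than 1, so the flow is subcritical.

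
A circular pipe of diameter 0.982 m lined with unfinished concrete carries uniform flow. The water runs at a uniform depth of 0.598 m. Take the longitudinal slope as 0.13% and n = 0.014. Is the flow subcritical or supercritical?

subcritical

For a circular section of diameter D = 0.982 m at depth y = 0.598 m, the central angle is θ = 2 arccos(1 − 2y/D) = 3.581 rad. Then A = (D²/8)(θ − sin θ) = 0.4829 m² and P = Dθ/2 = 1.758 m.
Hydraulic radius R = A/P = 0.4829/1.758 = 0.2747 m.
V = (1/n) R^(2/3) √S = (1/0.014) × 0.2747^(2/3) × √0.0013 = 1.088 m/s. Hydraulic depth D_h = A/T = 0.4829/0.9584 = 0.5039 m.
Froude number Fr = V/√(g·D_h) = 1.088/√(9.81×0.5039) = 0.489, which is less than 1, so the flow is subcritical.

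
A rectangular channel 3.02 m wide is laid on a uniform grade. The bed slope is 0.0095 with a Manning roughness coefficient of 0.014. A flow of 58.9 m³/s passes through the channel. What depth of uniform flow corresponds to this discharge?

y_n = 2.83 m

Manning's equation rearranged: A R^(2/3) = nQ / (1·√S) = 0.014 × 58.9 / (√0.0095) = 8.46.
Trying y = 3.35 m: A R^(2/3) = 10.39 — high.
Trying y = 2.29 m: A R^(2/3) = 6.494 — low.
Trying y = 2.83 m: A R^(2/3) = 8.459 — matches.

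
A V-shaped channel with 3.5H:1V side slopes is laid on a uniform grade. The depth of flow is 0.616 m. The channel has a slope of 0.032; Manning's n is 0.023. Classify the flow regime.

supercritical

For a triangular section with side slope z = 3.5: A = zy² = 3.5×0.616² = 1.328 m²; P = 2y√(1+z²) = 2×0.616×3.64 = 4.485 m.
Hydraulic radius R = A/P = 1.328/4.485 = 0.2961 m.
V = (1/n) R^(2/3) √S = (1/0.023) × 0.2961^(2/3) × √0.032 = 3.456 m/s. Hydraulic depth D_h = A/T = 1.328/4.312 = 0.308 m.
Froude number Fr = V/√(g·D_h) = 3.456/√(9.81×0.308) = 1.99, which is greater than 1, so the flow is supercritical.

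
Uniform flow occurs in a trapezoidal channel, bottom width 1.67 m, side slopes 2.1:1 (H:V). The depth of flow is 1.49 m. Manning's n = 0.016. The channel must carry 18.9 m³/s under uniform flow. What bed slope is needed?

With bottom width b = 1.67 m and side slope z = 2.1: A = (b + zy)y = (1.67 + 2.1×1.49)×1.49 = 7.151 m²; P = b + 2y√(1+z²) = 1.67 + 2×1.49×2.326 = 8.601 m.
Hydraulic radius R = A/P = 7.151/8.601 = 0.8313 m.
From Manning's equation, S = [nQ / (1 A R^(2/3))]² = [0.016 × 18.9 / (1 × 7.151 × 0.8313^(2/3))]² = 0.00229.

S = 0.00229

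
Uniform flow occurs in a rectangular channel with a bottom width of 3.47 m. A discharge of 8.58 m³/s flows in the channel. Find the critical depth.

For a rectangular channel, critical depth y_c = (q²/g)^(1/3) where q = Q/b = 8.58/3.47 = 2.473 m²/s.
So y_c = (2.473²/9.81)^(1/3) = 0.854 m.

y_c = 0.854 m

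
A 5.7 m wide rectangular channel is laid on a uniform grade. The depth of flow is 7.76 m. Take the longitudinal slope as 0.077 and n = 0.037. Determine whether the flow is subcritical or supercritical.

supercritical

Flow area A = b·y = 5.7 × 7.76 = 44.23 m². Wetted perimeter P = b + 2y = 5.7 + 2×7.76 = 21.22 m.
Hydraulic radius R = A/P = 44.23/21.22 = 2.084 m.
V = (1/n) R^(2/3) √S = (1/0.037) × 2.084^(2/3) × √0.077 = 12.24 m/s. Hydraulic depth D_h = A/T = 44.23/5.7 = 7.76 m.
Froude number Fr = V/√(g·D_h) = 12.24/√(9.81×7.76) = 1.4, which is greater than 1, so the flow is supercritical.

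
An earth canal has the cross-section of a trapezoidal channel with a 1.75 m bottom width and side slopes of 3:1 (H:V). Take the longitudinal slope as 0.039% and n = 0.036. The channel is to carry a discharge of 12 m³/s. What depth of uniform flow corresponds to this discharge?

Manning's equation rearranged: A R^(2/3) = nQ / (1·√S) = 0.036 × 12 / (√0.00039) = 21.88.
Try y = 1.68 m: A R^(2/3) = 10.8 — too small.
Try y = 2.55 m: A R^(2/3) = 29.15 — too large.
Try y = 2.26 m: A R^(2/3) = 21.79 — matches.

y_n = 2.26 m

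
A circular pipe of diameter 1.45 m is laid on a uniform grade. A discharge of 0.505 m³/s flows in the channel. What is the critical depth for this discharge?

y_c = 0.36 m

At critical depth, Q² T / (g A³) = 1, i.e. A³/T = Q²/g = 0.505²/9.81 = 0.026.
Trying y = 0.449 m: A³/T = 0.06153 — over.
Trying y = 0.31 m: A³/T = 0.01455 — short.
Trying y = 0.36 m: A³/T = 0.02608 — ≈ 0.026.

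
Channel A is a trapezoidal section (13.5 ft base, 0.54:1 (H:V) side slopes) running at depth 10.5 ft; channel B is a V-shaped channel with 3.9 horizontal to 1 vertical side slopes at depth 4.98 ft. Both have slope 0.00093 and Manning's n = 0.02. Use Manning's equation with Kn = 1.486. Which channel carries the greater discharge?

Channel A: With bottom width b = 13.5 ft and side slope z = 0.54: A = (b + zy)y = (13.5 + 0.54×10.5)×10.5 = 201.3 ft²; P = b + 2y√(1+z²) = 13.5 + 2×10.5×1.136 = 37.37 ft. Hydraulic radius R = A/P = 201.3/37.37 = 5.387 ft. Q_A = (1.486/0.02)·201.3·5.387^(2/3)·√0.00093 = 1402 ft³/s.
Channel B: For a triangular section with side slope z = 3.9: A = zy² = 3.9×4.98² = 96.72 ft²; P = 2y√(1+z²) = 2×4.98×4.026 = 40.1 ft. Hydraulic radius R = A/P = 96.72/40.1 = 2.412 ft. Q_B = (1.486/0.02)·96.72·2.412^(2/3)·√0.00093 = 394.2 ft³/s.
Q_A = 1402 ft³/s vs Q_B = 394.2 ft³/s, so channel A carries more.

channel A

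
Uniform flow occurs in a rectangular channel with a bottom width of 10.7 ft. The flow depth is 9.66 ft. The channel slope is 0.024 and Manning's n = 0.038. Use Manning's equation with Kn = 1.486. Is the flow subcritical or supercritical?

subcritical

Flow area A = b·y = 10.7 × 9.66 = 103.4 ft². Wetted perimeter P = b + 2y = 10.7 + 2×9.66 = 30.02 ft.
Hydraulic radius R = A/P = 103.4/30.02 = 3.443 ft.
V = (1.486/n) R^(2/3) √S = (1.486/0.038) × 3.443^(2/3) × √0.024 = 13.81 ft/s. Hydraulic depth D_h = A/T = 103.4/10.7 = 9.66 ft.
Froude number Fr = V/√(g·D_h) = 13.81/√(32.2×9.66) = 0.783, which is less than 1, so the flow is subcritical.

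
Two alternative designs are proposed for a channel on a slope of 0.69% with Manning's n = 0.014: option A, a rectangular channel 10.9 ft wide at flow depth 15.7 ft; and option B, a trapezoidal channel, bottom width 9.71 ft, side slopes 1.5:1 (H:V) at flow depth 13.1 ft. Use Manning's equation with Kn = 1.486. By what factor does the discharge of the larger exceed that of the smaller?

3.16

Channel A: Flow area A = b·y = 10.9 × 15.7 = 171.1 ft². Wetted perimeter P = b + 2y = 10.9 + 2×15.7 = 42.3 ft. Hydraulic radius R = A/P = 171.1/42.3 = 4.046 ft. Q_A = (1.486/0.014)·171.1·4.046^(2/3)·√0.0069 = 3831 ft³/s.
Channel B: With bottom width b = 9.71 ft and side slope z = 1.5: A = (b + zy)y = (9.71 + 1.5×13.1)×13.1 = 384.6 ft²; P = b + 2y√(1+z²) = 9.71 + 2×13.1×1.803 = 56.94 ft. Hydraulic radius R = A/P = 384.6/56.94 = 6.754 ft. Q_B = (1.486/0.014)·384.6·6.754^(2/3)·√0.0069 = 12120 ft³/s.
The larger discharge is 12120 ft³/s and the smaller is 3831 ft³/s; the ratio is 3.16.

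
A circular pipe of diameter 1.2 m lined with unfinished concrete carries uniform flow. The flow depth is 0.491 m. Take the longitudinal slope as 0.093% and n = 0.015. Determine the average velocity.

For a circular section of diameter D = 1.2 m at depth y = 0.491 m, the central angle is θ = 2 arccos(1 − 2y/D) = 2.776 rad. Then A = (D²/8)(θ − sin θ) = 0.4354 m² and P = Dθ/2 = 1.666 m.
Hydraulic radius R = A/P = 0.4354/1.666 = 0.2614 m.
From Manning's equation, V = (1/n) R^(2/3) S^(1/2) = (1/0.015) × 0.2614^(2/3) × 0.00093^(1/2) = 0.831 m/s.

V = 0.831 m/s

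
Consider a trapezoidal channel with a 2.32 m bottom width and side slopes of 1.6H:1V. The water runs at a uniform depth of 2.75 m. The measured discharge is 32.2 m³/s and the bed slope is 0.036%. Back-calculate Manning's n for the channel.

With bottom width b = 2.32 m and side slope z = 1.6: A = (b + zy)y = (2.32 + 1.6×2.75)×2.75 = 18.48 m²; P = b + 2y√(1+z²) = 2.32 + 2×2.75×1.887 = 12.7 m.
Hydraulic radius R = A/P = 18.48/12.7 = 1.455 m.
Rearranging Manning's equation: n = (1/Q) A R^(2/3) S^(1/2) = (1/32.2) × 18.48 × 1.455^(2/3) × √0.00036 = 0.014.

n = 0.014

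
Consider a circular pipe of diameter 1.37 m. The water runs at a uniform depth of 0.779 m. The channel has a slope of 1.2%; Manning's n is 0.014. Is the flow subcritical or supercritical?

supercritical

For a circular section of diameter D = 1.37 m at depth y = 0.779 m, the central angle is θ = 2 arccos(1 − 2y/D) = 3.417 rad. Then A = (D²/8)(θ − sin θ) = 0.8654 m² and P = Dθ/2 = 2.341 m.
Hydraulic radius R = A/P = 0.8654/2.341 = 0.3697 m.
V = (1/n) R^(2/3) √S = (1/0.014) × 0.3697^(2/3) × √0.012 = 4.031 m/s. Hydraulic depth D_h = A/T = 0.8654/1.357 = 0.6377 m.
Froude number Fr = V/√(g·D_h) = 4.031/√(9.81×0.6377) = 1.61, which is greater than 1, so the flow is supercritical.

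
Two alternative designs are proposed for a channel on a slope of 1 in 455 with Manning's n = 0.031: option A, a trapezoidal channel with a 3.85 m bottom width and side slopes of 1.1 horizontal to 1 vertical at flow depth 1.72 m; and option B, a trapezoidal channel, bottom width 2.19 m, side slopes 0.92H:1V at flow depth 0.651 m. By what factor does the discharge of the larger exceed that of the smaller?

Channel A: With bottom width b = 3.85 m and side slope z = 1.1: A = (b + zy)y = (3.85 + 1.1×1.72)×1.72 = 9.876 m²; P = b + 2y√(1+z²) = 3.85 + 2×1.72×1.487 = 8.964 m. Hydraulic radius R = A/P = 9.876/8.964 = 1.102 m. Q_A = (1/0.031)·9.876·1.102^(2/3)·√0.002198 = 15.93 m³/s.
Channel B: With bottom width b = 2.19 m and side slope z = 0.92: A = (b + zy)y = (2.19 + 0.92×0.651)×0.651 = 1.816 m²; P = b + 2y√(1+z²) = 2.19 + 2×0.651×1.359 = 3.959 m. Hydraulic radius R = A/P = 1.816/3.959 = 0.4586 m. Q_B = (1/0.031)·1.816·0.4586^(2/3)·√0.002198 = 1.633 m³/s.
The larger discharge is 15.93 m³/s and the smaller is 1.633 m³/s; the ratio is 9.76.

9.76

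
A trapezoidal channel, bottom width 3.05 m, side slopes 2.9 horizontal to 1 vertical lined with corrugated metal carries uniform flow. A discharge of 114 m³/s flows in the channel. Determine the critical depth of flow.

At critical depth, Q² T / (g A³) = 1, i.e. A³/T = Q²/g = 114²/9.81 = 1325.
At y = 2.02 m: A³/T = 394.6 — short.
At y = 2.96 m: A³/T = 2020 — over.
At y = 2.69 m: A³/T = 1333 — ≈ 1325.

y_c = 2.69 m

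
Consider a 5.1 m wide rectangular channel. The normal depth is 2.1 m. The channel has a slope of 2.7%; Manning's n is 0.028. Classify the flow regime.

supercritical

Flow area A = b·y = 5.1 × 2.1 = 10.71 m². Wetted perimeter P = b + 2y = 5.1 + 2×2.1 = 9.3 m.
Hydraulic radius R = A/P = 10.71/9.3 = 1.152 m.
V = (1/n) R^(2/3) √S = (1/0.028) × 1.152^(2/3) × √0.027 = 6.448 m/s. Hydraulic depth D_h = A/T = 10.71/5.1 = 2.1 m.
Froude number Fr = V/√(g·D_h) = 6.448/√(9.81×2.1) = 1.42, which is greater than 1, so the flow is supercritical.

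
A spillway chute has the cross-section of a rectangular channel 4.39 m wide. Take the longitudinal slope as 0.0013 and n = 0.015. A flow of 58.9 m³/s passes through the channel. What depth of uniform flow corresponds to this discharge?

Manning's equation rearranged: A R^(2/3) = nQ / (1·√S) = 0.015 × 58.9 / (√0.0013) = 24.5.
At y = 4.97 m: A R^(2/3) = 28.88 — over.
At y = 3.37 m: A R^(2/3) = 17.89 — short.
At y = 4.34 m: A R^(2/3) = 24.49 — ≈ 24.5.

y_n = 4.34 m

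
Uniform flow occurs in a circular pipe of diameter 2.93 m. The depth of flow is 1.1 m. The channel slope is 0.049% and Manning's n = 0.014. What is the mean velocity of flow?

V = 1.12 m/s

For a circular section of diameter D = 2.93 m at depth y = 1.1 m, the central angle is θ = 2 arccos(1 − 2y/D) = 2.638 rad. Then A = (D²/8)(θ − sin θ) = 2.313 m² and P = Dθ/2 = 3.865 m.
Hydraulic radius R = A/P = 2.313/3.865 = 0.5985 m.
From Manning's equation, V = (1/n) R^(2/3) S^(1/2) = (1/0.014) × 0.5985^(2/3) × 0.00049^(1/2) = 1.12 m/s.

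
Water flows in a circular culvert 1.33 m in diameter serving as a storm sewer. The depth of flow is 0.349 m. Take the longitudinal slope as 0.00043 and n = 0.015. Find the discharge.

Q = 0.139 m³/s

For a circular section of diameter D = 1.33 m at depth y = 0.349 m, the central angle is θ = 2 arccos(1 − 2y/D) = 2.151 rad. Then A = (D²/8)(θ − sin θ) = 0.2908 m² and P = Dθ/2 = 1.431 m.
Hydraulic radius R = A/P = 0.2908/1.431 = 0.2033 m.
Manning's equation: Q = (1/n) A R^(2/3) S^(1/2) = (1/0.015) × 0.2908 × 0.2033^(2/3) × 0.00043^(1/2) = 0.139 m³/s.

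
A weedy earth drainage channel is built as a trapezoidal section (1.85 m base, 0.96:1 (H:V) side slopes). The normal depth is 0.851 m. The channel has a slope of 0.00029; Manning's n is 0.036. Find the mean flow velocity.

With bottom width b = 1.85 m and side slope z = 0.96: A = (b + zy)y = (1.85 + 0.96×0.851)×0.851 = 2.27 m²; P = b + 2y√(1+z²) = 1.85 + 2×0.851×1.386 = 4.209 m.
Hydraulic radius R = A/P = 2.27/4.209 = 0.5392 m.
From Manning's equation, V = (1/n) R^(2/3) S^(1/2) = (1/0.036) × 0.5392^(2/3) × 0.00029^(1/2) = 0.313 m/s.

V = 0.313 m/s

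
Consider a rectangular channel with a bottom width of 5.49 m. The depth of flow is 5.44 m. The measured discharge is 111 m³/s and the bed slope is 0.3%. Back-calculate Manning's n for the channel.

n = 0.022

Flow area A = b·y = 5.49 × 5.44 = 29.87 m². Wetted perimeter P = b + 2y = 5.49 + 2×5.44 = 16.37 m.
Hydraulic radius R = A/P = 29.87/16.37 = 1.824 m.
Rearranging Manning's equation: n = (1/Q) A R^(2/3) S^(1/2) = (1/111) × 29.87 × 1.824^(2/3) × √0.003 = 0.022.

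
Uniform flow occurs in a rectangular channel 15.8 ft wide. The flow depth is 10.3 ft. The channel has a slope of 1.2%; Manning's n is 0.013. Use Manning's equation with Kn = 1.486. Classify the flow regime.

Flow area A = b·y = 15.8 × 10.3 = 162.7 ft². Wetted perimeter P = b + 2y = 15.8 + 2×10.3 = 36.4 ft.
Hydraulic radius R = A/P = 162.7/36.4 = 4.471 ft.
V = (1.486/n) R^(2/3) √S = (1.486/0.013) × 4.471^(2/3) × √0.012 = 33.98 ft/s. Hydraulic depth D_h = A/T = 162.7/15.8 = 10.3 ft.
Froude number Fr = V/√(g·D_h) = 33.98/√(32.2×10.3) = 1.87, which is greater than 1, so the flow is supercritical.

supercritical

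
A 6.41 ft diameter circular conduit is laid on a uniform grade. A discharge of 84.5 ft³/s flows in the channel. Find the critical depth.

At critical depth, Q² T / (g A³) = 1, i.e. A³/T = Q²/g = 84.5²/32.2 = 221.7.
Try y = 2.94 ft: A³/T = 471.2 — too large.
Try y = 1.92 ft: A³/T = 91.33 — too small.
Try y = 2.42 ft: A³/T = 223.3 — ≈ 221.7.

y_c = 2.42 ft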